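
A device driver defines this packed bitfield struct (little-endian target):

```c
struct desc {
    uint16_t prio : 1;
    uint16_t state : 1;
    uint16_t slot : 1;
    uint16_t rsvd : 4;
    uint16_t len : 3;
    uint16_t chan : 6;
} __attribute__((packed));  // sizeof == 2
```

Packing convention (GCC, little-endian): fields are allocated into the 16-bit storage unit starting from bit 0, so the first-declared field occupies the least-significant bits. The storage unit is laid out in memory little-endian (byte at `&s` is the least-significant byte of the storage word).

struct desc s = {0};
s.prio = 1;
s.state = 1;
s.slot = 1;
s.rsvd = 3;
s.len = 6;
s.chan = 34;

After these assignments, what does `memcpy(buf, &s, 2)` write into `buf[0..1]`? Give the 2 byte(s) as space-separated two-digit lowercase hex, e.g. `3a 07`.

1f 8b

[0+:1] prio=1 & 0x1 = 0x1; word=0x0001
[1+:1] state=1 & 0x1 = 0x1; word=0x0003
[2+:1] slot=1 & 0x1 = 0x1; word=0x0007
[3+:4] rsvd=3 & 0xf = 0x3; word=0x001f
[7+:3] len=6 & 0x7 = 0x6; word=0x031f
[10+:6] chan=34 & 0x3f = 0x22; word=0x8b1f
word = 0x8b1f → little-endian bytes:
  [0]=0x1f  [1]=0x8b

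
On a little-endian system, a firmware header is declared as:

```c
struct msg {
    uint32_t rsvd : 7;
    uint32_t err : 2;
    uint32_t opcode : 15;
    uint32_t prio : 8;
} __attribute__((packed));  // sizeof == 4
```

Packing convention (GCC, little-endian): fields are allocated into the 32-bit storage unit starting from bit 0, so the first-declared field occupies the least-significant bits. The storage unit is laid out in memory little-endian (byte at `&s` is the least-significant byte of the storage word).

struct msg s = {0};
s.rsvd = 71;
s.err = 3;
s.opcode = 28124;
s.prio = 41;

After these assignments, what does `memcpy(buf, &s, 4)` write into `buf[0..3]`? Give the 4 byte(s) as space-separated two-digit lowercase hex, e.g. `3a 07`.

c7 b9 db 29

[0+:7] rsvd=71 & 0x7f = 0x47; word=0x00000047
[7+:2] err=3 & 0x3 = 0x3; word=0x000001c7
[9+:15] opcode=28124 & 0x7fff = 0x6ddc; word=0x00dbb9c7
[24+:8] prio=41 & 0xff = 0x29; word=0x29dbb9c7
word = 0x29dbb9c7 → little-endian bytes:
  [0]=0xc7  [1]=0xb9  [2]=0xdb  [3]=0x29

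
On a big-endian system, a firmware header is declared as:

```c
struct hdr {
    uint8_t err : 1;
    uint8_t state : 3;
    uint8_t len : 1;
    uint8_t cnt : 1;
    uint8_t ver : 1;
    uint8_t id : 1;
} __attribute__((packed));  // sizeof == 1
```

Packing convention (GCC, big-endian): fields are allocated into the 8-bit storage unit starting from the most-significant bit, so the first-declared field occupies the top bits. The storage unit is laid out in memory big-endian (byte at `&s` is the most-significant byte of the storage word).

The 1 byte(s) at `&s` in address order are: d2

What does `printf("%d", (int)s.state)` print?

5

[0]=0xd2 (big-endian) → word 0xd2
err [7+:1] = (word>>7) & 0x1 = 1
state [4+:3] = (word>>4) & 0x7 = 5  ←
len [3+:1] = (word>>3) & 0x1 = 0
cnt [2+:1] = (word>>2) & 0x1 = 0
ver [1+:1] = (word>>1) & 0x1 = 1
id [0+:1] = (word>>0) & 0x1 = 0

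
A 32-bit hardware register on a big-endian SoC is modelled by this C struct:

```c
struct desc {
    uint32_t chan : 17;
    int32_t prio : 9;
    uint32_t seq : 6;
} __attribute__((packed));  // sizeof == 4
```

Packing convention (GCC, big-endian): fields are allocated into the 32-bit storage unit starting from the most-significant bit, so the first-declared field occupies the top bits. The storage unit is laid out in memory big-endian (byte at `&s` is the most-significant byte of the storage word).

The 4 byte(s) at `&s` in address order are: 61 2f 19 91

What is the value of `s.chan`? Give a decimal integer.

[0]=0x61 [1]=0x2f [2]=0x19 [3]=0x91 (big-endian) → word 0x612f1991
chan:17 @ bit 15 → (0x612f1991>>15)&0x1ffff = 0xc25e  ←
prio:9 @ bit 6 → (0x612f1991>>6)&0x1ff = 0x66
seq:6 @ bit 0 → (0x612f1991>>0)&0x3f = 0x11

49758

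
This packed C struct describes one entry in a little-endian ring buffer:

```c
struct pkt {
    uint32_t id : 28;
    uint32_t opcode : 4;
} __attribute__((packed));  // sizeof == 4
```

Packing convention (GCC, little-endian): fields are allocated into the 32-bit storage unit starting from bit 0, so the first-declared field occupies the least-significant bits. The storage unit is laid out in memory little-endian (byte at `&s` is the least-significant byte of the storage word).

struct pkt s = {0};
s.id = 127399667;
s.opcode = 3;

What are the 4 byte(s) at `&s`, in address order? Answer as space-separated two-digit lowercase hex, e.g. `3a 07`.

f3 f6 97 37

id:28 = 127399667 → 0x797f6f3 << 0 → word 0x0797f6f3
opcode:4 = 3 → 0x3 << 28 → word 0x3797f6f3
word = 0x3797f6f3 → little-endian bytes:
  [0]=0xf3  [1]=0xf6  [2]=0x97  [3]=0x37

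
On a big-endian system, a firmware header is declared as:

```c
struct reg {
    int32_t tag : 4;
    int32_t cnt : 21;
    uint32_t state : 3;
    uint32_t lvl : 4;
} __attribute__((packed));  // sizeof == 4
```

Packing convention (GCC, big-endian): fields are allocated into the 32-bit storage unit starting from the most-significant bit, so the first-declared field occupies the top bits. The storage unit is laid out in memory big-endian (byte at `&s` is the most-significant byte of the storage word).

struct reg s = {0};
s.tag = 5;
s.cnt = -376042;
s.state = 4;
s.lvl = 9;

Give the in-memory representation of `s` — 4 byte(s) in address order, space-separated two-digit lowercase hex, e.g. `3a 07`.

5d 21 8b 49

tag:4 = 5 → 0x5 << 28 → word 0x50000000
cnt:21 = -376042 → 0x1a4316 << 7 → word 0x5d218b00
state:3 = 4 → 0x4 << 4 → word 0x5d218b40
lvl:4 = 9 → 0x9 << 0 → word 0x5d218b49
word = 0x5d218b49 → big-endian bytes:
  [0]=0x5d  [1]=0x21  [2]=0x8b  [3]=0x49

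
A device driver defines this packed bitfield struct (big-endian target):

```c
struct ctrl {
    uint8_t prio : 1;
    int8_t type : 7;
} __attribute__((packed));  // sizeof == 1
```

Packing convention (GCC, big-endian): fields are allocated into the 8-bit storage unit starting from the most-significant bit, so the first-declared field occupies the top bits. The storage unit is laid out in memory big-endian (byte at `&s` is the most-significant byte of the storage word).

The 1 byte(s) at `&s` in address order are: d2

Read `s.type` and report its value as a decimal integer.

-46

[0]=0xd2 (big-endian) → word 0xd2
prio [7+:1] = (word>>7) & 0x1 = 1
type [0+:7] = (word>>0) & 0x7f = 82  ←
type signed 7b, MSB=1: 82 - 128 = -46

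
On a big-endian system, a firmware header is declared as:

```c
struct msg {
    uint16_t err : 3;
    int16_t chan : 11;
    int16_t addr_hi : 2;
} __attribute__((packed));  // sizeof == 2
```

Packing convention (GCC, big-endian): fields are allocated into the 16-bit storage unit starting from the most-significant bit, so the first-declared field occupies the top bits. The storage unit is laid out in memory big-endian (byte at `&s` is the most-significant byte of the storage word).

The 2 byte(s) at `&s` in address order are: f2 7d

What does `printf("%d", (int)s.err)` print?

[0]=0xf2 [1]=0x7d (big-endian) → word 0xf27d
err [13+:3] = (word>>13) & 0x7 = 7  ←
chan [2+:11] = (word>>2) & 0x7ff = 1183
addr_hi [0+:2] = (word>>0) & 0x3 = 1

7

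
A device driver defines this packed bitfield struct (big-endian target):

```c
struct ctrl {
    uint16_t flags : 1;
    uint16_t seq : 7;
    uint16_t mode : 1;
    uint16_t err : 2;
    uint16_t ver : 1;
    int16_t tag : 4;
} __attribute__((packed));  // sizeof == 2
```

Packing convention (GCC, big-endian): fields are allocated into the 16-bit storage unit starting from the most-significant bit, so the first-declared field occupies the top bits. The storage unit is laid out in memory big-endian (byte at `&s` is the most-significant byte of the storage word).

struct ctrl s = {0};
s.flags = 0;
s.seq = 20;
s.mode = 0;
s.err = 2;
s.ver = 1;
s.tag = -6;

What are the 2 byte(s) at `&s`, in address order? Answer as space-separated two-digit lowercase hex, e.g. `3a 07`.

flags (1b) val=0 bits=0x0 at bit 15: 0x0000
seq (7b) val=20 bits=0x14 at bit 8: 0x1400
mode (1b) val=0 bits=0x0 at bit 7: 0x1400
err (2b) val=2 bits=0x2 at bit 5: 0x1440
ver (1b) val=1 bits=0x1 at bit 4: 0x1450
tag (4b) val=-6 bits=0xa at bit 0: 0x145a
word = 0x145a → big-endian bytes:
  [0]=0x14  [1]=0x5a

14 5a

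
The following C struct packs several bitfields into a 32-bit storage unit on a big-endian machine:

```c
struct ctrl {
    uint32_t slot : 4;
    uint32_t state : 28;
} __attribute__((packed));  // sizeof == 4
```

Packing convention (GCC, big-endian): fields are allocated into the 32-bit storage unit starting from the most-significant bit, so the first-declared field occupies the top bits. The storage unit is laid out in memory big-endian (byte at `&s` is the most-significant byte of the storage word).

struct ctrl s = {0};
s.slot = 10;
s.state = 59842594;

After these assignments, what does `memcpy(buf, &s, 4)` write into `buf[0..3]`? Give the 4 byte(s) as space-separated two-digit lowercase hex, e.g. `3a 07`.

a3 91 20 22

[28+:4] slot=10 & 0xf = 0xa; word=0xa0000000
[0+:28] state=59842594 & 0xfffffff = 0x3912022; word=0xa3912022
word = 0xa3912022 → big-endian bytes:
  [0]=0xa3  [1]=0x91  [2]=0x20  [3]=0x22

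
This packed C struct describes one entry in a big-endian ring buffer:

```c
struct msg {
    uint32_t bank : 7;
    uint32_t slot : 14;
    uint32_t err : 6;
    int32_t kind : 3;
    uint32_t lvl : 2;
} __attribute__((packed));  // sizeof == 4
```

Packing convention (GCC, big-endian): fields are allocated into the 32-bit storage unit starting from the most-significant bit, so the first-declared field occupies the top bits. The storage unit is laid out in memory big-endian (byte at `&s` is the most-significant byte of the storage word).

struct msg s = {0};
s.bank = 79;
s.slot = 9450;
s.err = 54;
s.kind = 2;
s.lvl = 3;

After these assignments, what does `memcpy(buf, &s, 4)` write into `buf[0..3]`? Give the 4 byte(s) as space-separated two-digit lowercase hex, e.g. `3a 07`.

9f 27 56 cb

[25+:7] bank=79 & 0x7f = 0x4f; word=0x9e000000
[11+:14] slot=9450 & 0x3fff = 0x24ea; word=0x9f275000
[5+:6] err=54 & 0x3f = 0x36; word=0x9f2756c0
[2+:3] kind=2 & 0x7 = 0x2; word=0x9f2756c8
[0+:2] lvl=3 & 0x3 = 0x3; word=0x9f2756cb
word = 0x9f2756cb → big-endian bytes:
  [0]=0x9f  [1]=0x27  [2]=0x56  [3]=0xcb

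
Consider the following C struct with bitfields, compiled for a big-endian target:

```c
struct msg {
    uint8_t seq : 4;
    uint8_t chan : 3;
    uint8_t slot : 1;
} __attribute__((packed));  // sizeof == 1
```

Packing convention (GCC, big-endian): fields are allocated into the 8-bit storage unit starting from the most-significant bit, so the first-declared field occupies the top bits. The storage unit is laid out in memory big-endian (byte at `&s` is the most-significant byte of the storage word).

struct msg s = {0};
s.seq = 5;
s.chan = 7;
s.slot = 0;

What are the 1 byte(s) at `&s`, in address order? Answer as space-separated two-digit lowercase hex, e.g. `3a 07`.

[4+:4] seq=5 & 0xf = 0x5; word=0x50
[1+:3] chan=7 & 0x7 = 0x7; word=0x5e
[0+:1] slot=0 & 0x1 = 0x0; word=0x5e
word = 0x5e → big-endian bytes:
  [0]=0x5e

5e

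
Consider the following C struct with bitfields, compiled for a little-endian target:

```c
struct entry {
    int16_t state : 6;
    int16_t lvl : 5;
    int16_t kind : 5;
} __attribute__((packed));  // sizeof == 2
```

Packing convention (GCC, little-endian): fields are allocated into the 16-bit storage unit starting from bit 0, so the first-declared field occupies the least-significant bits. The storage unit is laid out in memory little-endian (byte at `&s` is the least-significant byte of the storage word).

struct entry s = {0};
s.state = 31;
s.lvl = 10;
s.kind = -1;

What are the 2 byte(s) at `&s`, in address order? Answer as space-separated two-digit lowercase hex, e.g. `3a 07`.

state:6 = 31 → 0x1f << 0 → word 0x001f
lvl:5 = 10 → 0xa << 6 → word 0x029f
kind:5 = -1 → 0x1f << 11 → word 0xfa9f
word = 0xfa9f → little-endian bytes:
  [0]=0x9f  [1]=0xfa

9f fa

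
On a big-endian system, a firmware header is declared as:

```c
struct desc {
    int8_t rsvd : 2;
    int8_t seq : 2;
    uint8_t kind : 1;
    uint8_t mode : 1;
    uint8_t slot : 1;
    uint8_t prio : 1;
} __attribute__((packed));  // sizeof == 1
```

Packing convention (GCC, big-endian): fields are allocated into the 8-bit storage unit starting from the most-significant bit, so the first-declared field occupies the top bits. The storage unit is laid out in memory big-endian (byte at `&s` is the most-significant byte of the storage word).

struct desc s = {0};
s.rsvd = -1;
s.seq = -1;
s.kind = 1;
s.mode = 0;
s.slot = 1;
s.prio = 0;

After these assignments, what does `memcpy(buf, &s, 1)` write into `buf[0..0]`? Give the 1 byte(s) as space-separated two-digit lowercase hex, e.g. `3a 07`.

rsvd:2 = -1 → 0x3 << 6 → word 0xc0
seq:2 = -1 → 0x3 << 4 → word 0xf0
kind:1 = 1 → 0x1 << 3 → word 0xf8
mode:1 = 0 → 0x0 << 2 → word 0xf8
slot:1 = 1 → 0x1 << 1 → word 0xfa
prio:1 = 0 → 0x0 << 0 → word 0xfa
word = 0xfa → big-endian bytes:
  [0]=0xfa

fa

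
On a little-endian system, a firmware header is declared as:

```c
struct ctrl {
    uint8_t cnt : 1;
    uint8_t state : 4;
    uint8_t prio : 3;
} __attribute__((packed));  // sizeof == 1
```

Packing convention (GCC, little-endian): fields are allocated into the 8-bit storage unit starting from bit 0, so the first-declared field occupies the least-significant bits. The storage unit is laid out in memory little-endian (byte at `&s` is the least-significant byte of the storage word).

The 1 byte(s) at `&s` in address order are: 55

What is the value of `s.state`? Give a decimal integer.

10

[0]=0x55 (little-endian) → word 0x55
cnt:1 @ bit 0 → (0x55>>0)&0x1 = 0x1
state:4 @ bit 1 → (0x55>>1)&0xf = 0xa  ←
prio:3 @ bit 5 → (0x55>>5)&0x7 = 0x2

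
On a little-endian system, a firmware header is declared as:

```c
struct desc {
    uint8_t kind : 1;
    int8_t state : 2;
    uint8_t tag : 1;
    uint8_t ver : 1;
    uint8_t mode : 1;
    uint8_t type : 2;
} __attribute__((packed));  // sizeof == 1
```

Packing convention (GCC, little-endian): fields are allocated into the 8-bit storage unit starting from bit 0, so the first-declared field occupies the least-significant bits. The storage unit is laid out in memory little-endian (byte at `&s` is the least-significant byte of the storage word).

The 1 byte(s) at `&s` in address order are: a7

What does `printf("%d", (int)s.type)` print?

[0]=0xa7 (little-endian) → word 0xa7
kind:1 @ bit 0 → (0xa7>>0)&0x1 = 0x1
state:2 @ bit 1 → (0xa7>>1)&0x3 = 0x3
tag:1 @ bit 3 → (0xa7>>3)&0x1 = 0x0
ver:1 @ bit 4 → (0xa7>>4)&0x1 = 0x0
mode:1 @ bit 5 → (0xa7>>5)&0x1 = 0x1
type:2 @ bit 6 → (0xa7>>6)&0x3 = 0x2  ←

2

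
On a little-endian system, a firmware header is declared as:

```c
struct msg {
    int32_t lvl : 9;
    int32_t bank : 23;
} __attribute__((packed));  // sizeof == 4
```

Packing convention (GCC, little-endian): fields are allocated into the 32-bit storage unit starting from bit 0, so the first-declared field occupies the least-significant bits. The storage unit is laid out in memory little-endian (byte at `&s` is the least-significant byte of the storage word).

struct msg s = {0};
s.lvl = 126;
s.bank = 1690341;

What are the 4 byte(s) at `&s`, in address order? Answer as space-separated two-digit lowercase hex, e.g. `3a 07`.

lvl:9 = 126 → 0x7e << 0 → word 0x0000007e
bank:23 = 1690341 → 0x19cae5 << 9 → word 0x3395ca7e
word = 0x3395ca7e → little-endian bytes:
  [0]=0x7e  [1]=0xca  [2]=0x95  [3]=0x33

7e ca 95 33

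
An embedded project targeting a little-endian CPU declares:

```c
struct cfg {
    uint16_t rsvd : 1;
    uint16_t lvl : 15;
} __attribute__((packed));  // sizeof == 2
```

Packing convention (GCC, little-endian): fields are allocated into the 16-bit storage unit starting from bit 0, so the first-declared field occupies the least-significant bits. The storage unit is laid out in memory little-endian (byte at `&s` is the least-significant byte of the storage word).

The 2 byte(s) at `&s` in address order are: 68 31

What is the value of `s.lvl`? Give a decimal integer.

6324

[0]=0x68 [1]=0x31 (little-endian) → word 0x3168
rsvd [0+:1] = (word>>0) & 0x1 = 0
lvl [1+:15] = (word>>1) & 0x7fff = 6324  ←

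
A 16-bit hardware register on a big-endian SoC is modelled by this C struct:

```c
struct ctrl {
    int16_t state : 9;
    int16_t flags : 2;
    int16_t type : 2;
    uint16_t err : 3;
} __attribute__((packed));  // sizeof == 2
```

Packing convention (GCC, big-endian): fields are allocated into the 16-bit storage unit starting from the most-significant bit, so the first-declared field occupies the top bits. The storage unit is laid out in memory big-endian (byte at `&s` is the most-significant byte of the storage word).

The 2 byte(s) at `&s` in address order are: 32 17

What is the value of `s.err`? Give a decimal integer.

[0]=0x32 [1]=0x17 (big-endian) → word 0x3217
state [7+:9] = (word>>7) & 0x1ff = 100
flags [5+:2] = (word>>5) & 0x3 = 0
type [3+:2] = (word>>3) & 0x3 = 2
err [0+:3] = (word>>0) & 0x7 = 7  ←

7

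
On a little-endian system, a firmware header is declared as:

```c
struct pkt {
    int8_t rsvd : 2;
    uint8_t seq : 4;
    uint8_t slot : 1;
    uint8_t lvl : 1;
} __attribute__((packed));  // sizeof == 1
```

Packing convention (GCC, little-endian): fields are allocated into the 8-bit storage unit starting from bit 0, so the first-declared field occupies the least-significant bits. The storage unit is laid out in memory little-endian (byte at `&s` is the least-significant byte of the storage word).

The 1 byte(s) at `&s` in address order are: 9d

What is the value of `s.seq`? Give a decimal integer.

[0]=0x9d (little-endian) → word 0x9d
rsvd:2 @ bit 0 → (0x9d>>0)&0x3 = 0x1
seq:4 @ bit 2 → (0x9d>>2)&0xf = 0x7  ←
slot:1 @ bit 6 → (0x9d>>6)&0x1 = 0x0
lvl:1 @ bit 7 → (0x9d>>7)&0x1 = 0x1

7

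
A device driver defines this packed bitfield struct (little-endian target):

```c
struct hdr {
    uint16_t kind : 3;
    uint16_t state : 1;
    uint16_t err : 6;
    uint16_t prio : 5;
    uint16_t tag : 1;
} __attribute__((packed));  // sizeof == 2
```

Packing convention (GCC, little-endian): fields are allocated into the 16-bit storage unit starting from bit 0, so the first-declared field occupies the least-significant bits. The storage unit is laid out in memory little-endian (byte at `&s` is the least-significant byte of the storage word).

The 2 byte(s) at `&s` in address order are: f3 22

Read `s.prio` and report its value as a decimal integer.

[0]=0xf3 [1]=0x22 (little-endian) → word 0x22f3
kind [0+:3] = (word>>0) & 0x7 = 3
state [3+:1] = (word>>3) & 0x1 = 0
err [4+:6] = (word>>4) & 0x3f = 47
prio [10+:5] = (word>>10) & 0x1f = 8  ←
tag [15+:1] = (word>>15) & 0x1 = 0

8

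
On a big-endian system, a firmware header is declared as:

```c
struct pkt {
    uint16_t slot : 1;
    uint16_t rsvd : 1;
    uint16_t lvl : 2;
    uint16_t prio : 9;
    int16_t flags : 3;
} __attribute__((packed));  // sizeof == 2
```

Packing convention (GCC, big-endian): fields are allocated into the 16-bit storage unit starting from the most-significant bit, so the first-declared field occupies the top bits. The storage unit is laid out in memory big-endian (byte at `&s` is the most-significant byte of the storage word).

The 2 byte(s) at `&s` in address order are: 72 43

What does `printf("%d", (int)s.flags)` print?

[0]=0x72 [1]=0x43 (big-endian) → word 0x7243
slot:1 @ bit 15 → (0x7243>>15)&0x1 = 0x0
rsvd:1 @ bit 14 → (0x7243>>14)&0x1 = 0x1
lvl:2 @ bit 12 → (0x7243>>12)&0x3 = 0x3
prio:9 @ bit 3 → (0x7243>>3)&0x1ff = 0x48
flags:3 @ bit 0 → (0x7243>>0)&0x7 = 0x3  ←
flags signed 3b, MSB=0: value = 3

3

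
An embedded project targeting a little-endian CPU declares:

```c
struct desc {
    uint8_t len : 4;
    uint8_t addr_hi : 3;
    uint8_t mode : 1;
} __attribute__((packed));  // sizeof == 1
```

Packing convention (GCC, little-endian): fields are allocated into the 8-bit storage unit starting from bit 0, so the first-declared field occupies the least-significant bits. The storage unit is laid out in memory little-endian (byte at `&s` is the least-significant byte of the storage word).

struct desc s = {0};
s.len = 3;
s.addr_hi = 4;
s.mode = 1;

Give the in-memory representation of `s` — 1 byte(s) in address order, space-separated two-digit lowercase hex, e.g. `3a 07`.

c3

len:4 = 3 → 0x3 << 0 → word 0x03
addr_hi:3 = 4 → 0x4 << 4 → word 0x43
mode:1 = 1 → 0x1 << 7 → word 0xc3
word = 0xc3 → little-endian bytes:
  [0]=0xc3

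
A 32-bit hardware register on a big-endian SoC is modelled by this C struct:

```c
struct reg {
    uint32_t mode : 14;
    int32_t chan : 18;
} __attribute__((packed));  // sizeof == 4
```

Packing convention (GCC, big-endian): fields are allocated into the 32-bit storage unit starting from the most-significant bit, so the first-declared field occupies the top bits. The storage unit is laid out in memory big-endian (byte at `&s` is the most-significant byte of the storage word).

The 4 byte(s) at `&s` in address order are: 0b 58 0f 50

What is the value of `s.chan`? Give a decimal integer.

3920

[0]=0x0b [1]=0x58 [2]=0x0f [3]=0x50 (big-endian) → word 0x0b580f50
mode [18+:14] = (word>>18) & 0x3fff = 726
chan [0+:18] = (word>>0) & 0x3ffff = 3920  ←
chan signed 18b, MSB=0: value = 3920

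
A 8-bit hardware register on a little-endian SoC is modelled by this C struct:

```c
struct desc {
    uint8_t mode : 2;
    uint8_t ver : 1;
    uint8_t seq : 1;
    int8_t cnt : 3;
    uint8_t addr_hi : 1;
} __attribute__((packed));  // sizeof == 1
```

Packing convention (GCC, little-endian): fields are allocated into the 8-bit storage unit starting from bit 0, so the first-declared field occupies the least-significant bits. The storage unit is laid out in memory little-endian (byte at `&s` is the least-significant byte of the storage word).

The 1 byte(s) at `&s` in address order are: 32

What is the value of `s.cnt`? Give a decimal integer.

[0]=0x32 (little-endian) → word 0x32
mode [0+:2] = (word>>0) & 0x3 = 2
ver [2+:1] = (word>>2) & 0x1 = 0
seq [3+:1] = (word>>3) & 0x1 = 0
cnt [4+:3] = (word>>4) & 0x7 = 3  ←
addr_hi [7+:1] = (word>>7) & 0x1 = 0
cnt signed 3b, MSB=0: value = 3

3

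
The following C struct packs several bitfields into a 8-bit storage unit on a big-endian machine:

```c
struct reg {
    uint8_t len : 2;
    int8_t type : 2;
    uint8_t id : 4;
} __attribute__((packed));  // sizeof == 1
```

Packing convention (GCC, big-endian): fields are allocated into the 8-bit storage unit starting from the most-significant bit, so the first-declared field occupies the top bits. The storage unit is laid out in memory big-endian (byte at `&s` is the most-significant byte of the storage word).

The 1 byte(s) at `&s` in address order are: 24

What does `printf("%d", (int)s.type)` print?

-2

[0]=0x24 (big-endian) → word 0x24
len [6+:2] = (word>>6) & 0x3 = 0
type [4+:2] = (word>>4) & 0x3 = 2  ←
id [0+:4] = (word>>0) & 0xf = 4
type signed 2b, MSB=1: 2 - 4 = -2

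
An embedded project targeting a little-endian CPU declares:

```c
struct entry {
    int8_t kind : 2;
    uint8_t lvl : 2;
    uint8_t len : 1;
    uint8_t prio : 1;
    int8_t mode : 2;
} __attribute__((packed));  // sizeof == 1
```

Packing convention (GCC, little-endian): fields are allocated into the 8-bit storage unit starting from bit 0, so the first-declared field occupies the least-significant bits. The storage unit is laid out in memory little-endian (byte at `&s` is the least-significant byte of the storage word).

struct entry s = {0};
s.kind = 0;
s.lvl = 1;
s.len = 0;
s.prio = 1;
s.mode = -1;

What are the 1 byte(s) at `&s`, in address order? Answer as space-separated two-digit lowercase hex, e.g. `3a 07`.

e4

kind (2b) val=0 bits=0x0 at bit 0: 0x00
lvl (2b) val=1 bits=0x1 at bit 2: 0x04
len (1b) val=0 bits=0x0 at bit 4: 0x04
prio (1b) val=1 bits=0x1 at bit 5: 0x24
mode (2b) val=-1 bits=0x3 at bit 6: 0xe4
word = 0xe4 → little-endian bytes:
  [0]=0xe4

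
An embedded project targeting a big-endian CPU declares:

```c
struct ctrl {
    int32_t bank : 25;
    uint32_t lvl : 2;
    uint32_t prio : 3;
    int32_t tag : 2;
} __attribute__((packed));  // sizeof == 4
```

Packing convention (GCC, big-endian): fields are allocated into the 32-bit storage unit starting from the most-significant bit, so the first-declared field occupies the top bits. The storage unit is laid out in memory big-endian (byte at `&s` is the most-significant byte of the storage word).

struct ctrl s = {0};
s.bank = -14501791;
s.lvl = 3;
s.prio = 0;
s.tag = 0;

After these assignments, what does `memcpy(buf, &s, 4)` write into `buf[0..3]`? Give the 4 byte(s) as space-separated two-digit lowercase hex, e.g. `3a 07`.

91 5c 30 e0

bank:25 = -14501791 → 0x122b861 << 7 → word 0x915c3080
lvl:2 = 3 → 0x3 << 5 → word 0x915c30e0
prio:3 = 0 → 0x0 << 2 → word 0x915c30e0
tag:2 = 0 → 0x0 << 0 → word 0x915c30e0
word = 0x915c30e0 → big-endian bytes:
  [0]=0x91  [1]=0x5c  [2]=0x30  [3]=0xe0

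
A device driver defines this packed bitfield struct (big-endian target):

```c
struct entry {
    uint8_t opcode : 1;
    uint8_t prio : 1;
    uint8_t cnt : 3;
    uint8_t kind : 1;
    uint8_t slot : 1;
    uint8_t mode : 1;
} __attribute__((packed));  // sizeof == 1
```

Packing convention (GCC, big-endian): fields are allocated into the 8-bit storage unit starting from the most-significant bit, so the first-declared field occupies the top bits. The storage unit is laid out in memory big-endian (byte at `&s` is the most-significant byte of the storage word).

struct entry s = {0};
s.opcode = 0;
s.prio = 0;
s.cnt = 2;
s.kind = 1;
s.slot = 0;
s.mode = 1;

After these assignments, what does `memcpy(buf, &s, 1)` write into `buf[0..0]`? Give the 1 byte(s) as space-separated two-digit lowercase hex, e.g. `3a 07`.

[7+:1] opcode=0 & 0x1 = 0x0; word=0x00
[6+:1] prio=0 & 0x1 = 0x0; word=0x00
[3+:3] cnt=2 & 0x7 = 0x2; word=0x10
[2+:1] kind=1 & 0x1 = 0x1; word=0x14
[1+:1] slot=0 & 0x1 = 0x0; word=0x14
[0+:1] mode=1 & 0x1 = 0x1; word=0x15
word = 0x15 → big-endian bytes:
  [0]=0x15

15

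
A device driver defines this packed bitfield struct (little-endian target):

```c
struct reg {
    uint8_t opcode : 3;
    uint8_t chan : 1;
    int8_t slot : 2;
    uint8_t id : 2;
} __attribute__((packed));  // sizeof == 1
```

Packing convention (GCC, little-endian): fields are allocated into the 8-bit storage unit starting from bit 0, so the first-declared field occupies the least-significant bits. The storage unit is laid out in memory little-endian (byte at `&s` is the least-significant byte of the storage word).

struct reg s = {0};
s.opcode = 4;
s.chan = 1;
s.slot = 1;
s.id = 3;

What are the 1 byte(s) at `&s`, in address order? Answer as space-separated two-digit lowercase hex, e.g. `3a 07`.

dc

[0+:3] opcode=4 & 0x7 = 0x4; word=0x04
[3+:1] chan=1 & 0x1 = 0x1; word=0x0c
[4+:2] slot=1 & 0x3 = 0x1; word=0x1c
[6+:2] id=3 & 0x3 = 0x3; word=0xdc
word = 0xdc → little-endian bytes:
  [0]=0xdc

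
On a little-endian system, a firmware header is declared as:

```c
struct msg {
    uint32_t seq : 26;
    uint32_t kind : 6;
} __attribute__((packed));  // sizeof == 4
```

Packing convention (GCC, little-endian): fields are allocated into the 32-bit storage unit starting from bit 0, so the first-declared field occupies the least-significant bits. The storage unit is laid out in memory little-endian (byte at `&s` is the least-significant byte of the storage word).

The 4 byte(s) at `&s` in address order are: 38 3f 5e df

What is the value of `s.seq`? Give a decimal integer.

56508216

[0]=0x38 [1]=0x3f [2]=0x5e [3]=0xdf (little-endian) → word 0xdf5e3f38
seq [0+:26] = (word>>0) & 0x3ffffff = 56508216  ←
kind [26+:6] = (word>>26) & 0x3f = 55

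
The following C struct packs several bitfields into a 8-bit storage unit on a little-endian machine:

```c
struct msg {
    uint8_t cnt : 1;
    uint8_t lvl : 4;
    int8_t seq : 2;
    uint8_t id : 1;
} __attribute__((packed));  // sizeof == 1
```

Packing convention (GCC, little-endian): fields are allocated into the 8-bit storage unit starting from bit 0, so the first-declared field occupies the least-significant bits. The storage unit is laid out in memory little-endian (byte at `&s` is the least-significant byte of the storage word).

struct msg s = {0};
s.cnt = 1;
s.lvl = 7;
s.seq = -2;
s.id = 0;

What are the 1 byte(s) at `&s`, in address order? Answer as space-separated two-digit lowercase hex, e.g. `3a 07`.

cnt (1b) val=1 bits=0x1 at bit 0: 0x01
lvl (4b) val=7 bits=0x7 at bit 1: 0x0f
seq (2b) val=-2 bits=0x2 at bit 5: 0x4f
id (1b) val=0 bits=0x0 at bit 7: 0x4f
word = 0x4f → little-endian bytes:
  [0]=0x4f

4f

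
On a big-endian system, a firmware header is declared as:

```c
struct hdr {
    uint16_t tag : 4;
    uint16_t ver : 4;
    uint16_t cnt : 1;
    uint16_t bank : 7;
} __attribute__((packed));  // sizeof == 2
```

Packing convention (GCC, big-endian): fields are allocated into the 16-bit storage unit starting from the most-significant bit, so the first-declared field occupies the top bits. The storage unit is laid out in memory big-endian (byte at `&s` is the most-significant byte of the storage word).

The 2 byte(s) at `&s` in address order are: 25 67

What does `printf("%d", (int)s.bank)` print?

[0]=0x25 [1]=0x67 (big-endian) → word 0x2567
tag:4 @ bit 12 → (0x2567>>12)&0xf = 0x2
ver:4 @ bit 8 → (0x2567>>8)&0xf = 0x5
cnt:1 @ bit 7 → (0x2567>>7)&0x1 = 0x0
bank:7 @ bit 0 → (0x2567>>0)&0x7f = 0x67  ←

103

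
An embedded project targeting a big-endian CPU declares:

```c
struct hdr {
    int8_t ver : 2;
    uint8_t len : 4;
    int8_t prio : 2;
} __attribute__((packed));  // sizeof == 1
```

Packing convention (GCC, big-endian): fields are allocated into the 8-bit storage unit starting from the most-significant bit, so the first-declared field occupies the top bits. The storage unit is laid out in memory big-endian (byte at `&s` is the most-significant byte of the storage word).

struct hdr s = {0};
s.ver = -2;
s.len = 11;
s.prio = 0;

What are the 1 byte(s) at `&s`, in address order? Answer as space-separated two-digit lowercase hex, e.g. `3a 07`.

ver:2 = -2 → 0x2 << 6 → word 0x80
len:4 = 11 → 0xb << 2 → word 0xac
prio:2 = 0 → 0x0 << 0 → word 0xac
word = 0xac → big-endian bytes:
  [0]=0xac

ac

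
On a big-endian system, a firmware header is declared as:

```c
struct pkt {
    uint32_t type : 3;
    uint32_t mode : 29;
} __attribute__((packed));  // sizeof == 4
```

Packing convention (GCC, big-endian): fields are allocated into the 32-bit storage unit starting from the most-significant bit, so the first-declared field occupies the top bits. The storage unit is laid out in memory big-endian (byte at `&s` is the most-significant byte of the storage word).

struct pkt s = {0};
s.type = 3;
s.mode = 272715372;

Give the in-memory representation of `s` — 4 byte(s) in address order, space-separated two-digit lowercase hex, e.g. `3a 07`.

[29+:3] type=3 & 0x7 = 0x3; word=0x60000000
[0+:29] mode=272715372 & 0x1fffffff = 0x10414e6c; word=0x70414e6c
word = 0x70414e6c → big-endian bytes:
  [0]=0x70  [1]=0x41  [2]=0x4e  [3]=0x6c

70 41 4e 6c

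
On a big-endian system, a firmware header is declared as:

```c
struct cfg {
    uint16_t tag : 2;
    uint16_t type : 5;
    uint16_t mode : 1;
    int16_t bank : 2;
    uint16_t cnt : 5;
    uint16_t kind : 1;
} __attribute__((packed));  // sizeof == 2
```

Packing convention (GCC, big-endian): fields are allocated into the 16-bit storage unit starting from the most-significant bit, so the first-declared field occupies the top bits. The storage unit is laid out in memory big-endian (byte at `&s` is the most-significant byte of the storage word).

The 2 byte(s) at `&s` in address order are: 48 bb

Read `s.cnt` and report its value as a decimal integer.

29

[0]=0x48 [1]=0xbb (big-endian) → word 0x48bb
tag [14+:2] = (word>>14) & 0x3 = 1
type [9+:5] = (word>>9) & 0x1f = 4
mode [8+:1] = (word>>8) & 0x1 = 0
bank [6+:2] = (word>>6) & 0x3 = 2
cnt [1+:5] = (word>>1) & 0x1f = 29  ←
kind [0+:1] = (word>>0) & 0x1 = 1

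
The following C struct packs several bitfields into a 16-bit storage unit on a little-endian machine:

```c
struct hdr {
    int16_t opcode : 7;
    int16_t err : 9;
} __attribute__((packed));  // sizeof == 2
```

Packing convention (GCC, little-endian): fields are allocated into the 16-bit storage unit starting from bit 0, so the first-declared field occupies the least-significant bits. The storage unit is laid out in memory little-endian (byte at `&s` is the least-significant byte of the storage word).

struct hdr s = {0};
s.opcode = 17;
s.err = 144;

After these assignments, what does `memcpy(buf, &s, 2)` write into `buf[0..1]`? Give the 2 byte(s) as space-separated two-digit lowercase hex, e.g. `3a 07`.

11 48

opcode (7b) val=17 bits=0x11 at bit 0: 0x0011
err (9b) val=144 bits=0x90 at bit 7: 0x4811
word = 0x4811 → little-endian bytes:
  [0]=0x11  [1]=0x48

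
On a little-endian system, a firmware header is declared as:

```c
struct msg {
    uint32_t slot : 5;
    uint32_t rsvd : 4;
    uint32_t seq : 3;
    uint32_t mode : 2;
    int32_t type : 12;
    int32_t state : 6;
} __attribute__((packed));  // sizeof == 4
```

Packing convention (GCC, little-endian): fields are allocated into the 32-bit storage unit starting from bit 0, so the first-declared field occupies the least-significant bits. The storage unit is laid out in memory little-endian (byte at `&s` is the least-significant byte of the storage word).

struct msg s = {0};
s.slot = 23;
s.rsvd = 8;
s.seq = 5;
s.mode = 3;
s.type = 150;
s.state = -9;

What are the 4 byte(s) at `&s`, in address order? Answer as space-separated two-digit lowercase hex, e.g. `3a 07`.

[0+:5] slot=23 & 0x1f = 0x17; word=0x00000017
[5+:4] rsvd=8 & 0xf = 0x8; word=0x00000117
[9+:3] seq=5 & 0x7 = 0x5; word=0x00000b17
[12+:2] mode=3 & 0x3 = 0x3; word=0x00003b17
[14+:12] type=150 & 0xfff = 0x96; word=0x0025bb17
[26+:6] state=-9 & 0x3f = 0x37; word=0xdc25bb17
word = 0xdc25bb17 → little-endian bytes:
  [0]=0x17  [1]=0xbb  [2]=0x25  [3]=0xdc

17 bb 25 dc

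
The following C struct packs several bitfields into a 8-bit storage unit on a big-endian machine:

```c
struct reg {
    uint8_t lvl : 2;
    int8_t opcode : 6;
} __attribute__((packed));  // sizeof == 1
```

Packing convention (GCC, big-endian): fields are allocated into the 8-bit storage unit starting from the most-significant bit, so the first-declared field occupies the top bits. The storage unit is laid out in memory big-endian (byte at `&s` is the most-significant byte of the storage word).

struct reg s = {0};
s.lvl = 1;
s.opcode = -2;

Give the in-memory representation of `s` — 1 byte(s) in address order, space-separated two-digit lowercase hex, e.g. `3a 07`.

lvl:2 = 1 → 0x1 << 6 → word 0x40
opcode:6 = -2 → 0x3e << 0 → word 0x7e
word = 0x7e → big-endian bytes:
  [0]=0x7e

7e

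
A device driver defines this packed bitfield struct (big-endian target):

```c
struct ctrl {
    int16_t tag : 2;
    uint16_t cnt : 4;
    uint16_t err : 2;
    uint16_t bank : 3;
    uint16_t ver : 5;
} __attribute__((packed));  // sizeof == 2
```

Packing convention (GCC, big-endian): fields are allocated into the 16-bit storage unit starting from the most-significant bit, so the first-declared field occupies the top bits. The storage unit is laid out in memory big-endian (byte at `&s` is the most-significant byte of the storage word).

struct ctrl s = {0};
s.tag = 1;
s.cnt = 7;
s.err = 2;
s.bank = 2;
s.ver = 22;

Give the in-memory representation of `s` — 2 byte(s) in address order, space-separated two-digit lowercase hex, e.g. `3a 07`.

5e 56

tag (2b) val=1 bits=0x1 at bit 14: 0x4000
cnt (4b) val=7 bits=0x7 at bit 10: 0x5c00
err (2b) val=2 bits=0x2 at bit 8: 0x5e00
bank (3b) val=2 bits=0x2 at bit 5: 0x5e40
ver (5b) val=22 bits=0x16 at bit 0: 0x5e56
word = 0x5e56 → big-endian bytes:
  [0]=0x5e  [1]=0x56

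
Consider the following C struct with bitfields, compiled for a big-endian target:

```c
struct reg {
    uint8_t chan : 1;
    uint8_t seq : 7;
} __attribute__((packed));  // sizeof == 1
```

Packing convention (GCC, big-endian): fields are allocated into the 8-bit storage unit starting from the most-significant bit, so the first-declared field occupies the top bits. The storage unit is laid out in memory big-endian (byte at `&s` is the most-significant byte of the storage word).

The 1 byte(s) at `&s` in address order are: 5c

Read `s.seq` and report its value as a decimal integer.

92

[0]=0x5c (big-endian) → word 0x5c
chan:1 @ bit 7 → (0x5c>>7)&0x1 = 0x0
seq:7 @ bit 0 → (0x5c>>0)&0x7f = 0x5c  ←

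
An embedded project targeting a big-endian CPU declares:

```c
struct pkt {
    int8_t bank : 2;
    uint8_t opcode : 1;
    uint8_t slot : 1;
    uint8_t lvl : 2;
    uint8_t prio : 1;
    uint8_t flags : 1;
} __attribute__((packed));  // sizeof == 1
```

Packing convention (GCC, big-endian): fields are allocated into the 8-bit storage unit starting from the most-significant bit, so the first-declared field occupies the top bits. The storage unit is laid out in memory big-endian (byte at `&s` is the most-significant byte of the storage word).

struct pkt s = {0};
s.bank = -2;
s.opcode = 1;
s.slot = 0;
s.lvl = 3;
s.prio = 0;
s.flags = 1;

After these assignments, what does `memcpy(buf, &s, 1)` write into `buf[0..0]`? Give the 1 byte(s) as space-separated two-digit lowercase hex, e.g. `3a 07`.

ad

bank (2b) val=-2 bits=0x2 at bit 6: 0x80
opcode (1b) val=1 bits=0x1 at bit 5: 0xa0
slot (1b) val=0 bits=0x0 at bit 4: 0xa0
lvl (2b) val=3 bits=0x3 at bit 2: 0xac
prio (1b) val=0 bits=0x0 at bit 1: 0xac
flags (1b) val=1 bits=0x1 at bit 0: 0xad
word = 0xad → big-endian bytes:
  [0]=0xad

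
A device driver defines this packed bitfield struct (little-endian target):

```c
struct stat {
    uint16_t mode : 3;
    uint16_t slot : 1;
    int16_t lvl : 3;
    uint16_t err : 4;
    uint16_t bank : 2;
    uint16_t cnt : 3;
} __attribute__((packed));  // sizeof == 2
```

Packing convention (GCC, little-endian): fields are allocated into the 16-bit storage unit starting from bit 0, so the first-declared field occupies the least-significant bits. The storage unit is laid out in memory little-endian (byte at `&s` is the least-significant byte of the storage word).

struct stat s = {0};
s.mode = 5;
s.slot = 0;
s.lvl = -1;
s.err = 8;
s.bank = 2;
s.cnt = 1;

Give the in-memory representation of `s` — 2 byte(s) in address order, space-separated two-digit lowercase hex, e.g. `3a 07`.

75 34

[0+:3] mode=5 & 0x7 = 0x5; word=0x0005
[3+:1] slot=0 & 0x1 = 0x0; word=0x0005
[4+:3] lvl=-1 & 0x7 = 0x7; word=0x0075
[7+:4] err=8 & 0xf = 0x8; word=0x0475
[11+:2] bank=2 & 0x3 = 0x2; word=0x1475
[13+:3] cnt=1 & 0x7 = 0x1; word=0x3475
word = 0x3475 → little-endian bytes:
  [0]=0x75  [1]=0x34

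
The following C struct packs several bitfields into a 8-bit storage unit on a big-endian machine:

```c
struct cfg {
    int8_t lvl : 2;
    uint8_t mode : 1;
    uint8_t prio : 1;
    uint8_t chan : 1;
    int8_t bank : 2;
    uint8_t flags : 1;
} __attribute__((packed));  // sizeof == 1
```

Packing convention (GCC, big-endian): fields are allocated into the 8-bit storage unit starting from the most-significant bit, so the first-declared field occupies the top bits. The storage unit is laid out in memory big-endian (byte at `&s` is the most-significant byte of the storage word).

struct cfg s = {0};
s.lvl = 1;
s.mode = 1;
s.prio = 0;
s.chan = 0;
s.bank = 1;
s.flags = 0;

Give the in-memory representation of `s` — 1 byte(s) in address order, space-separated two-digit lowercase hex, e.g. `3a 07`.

lvl:2 = 1 → 0x1 << 6 → word 0x40
mode:1 = 1 → 0x1 << 5 → word 0x60
prio:1 = 0 → 0x0 << 4 → word 0x60
chan:1 = 0 → 0x0 << 3 → word 0x60
bank:2 = 1 → 0x1 << 1 → word 0x62
flags:1 = 0 → 0x0 << 0 → word 0x62
word = 0x62 → big-endian bytes:
  [0]=0x62

62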